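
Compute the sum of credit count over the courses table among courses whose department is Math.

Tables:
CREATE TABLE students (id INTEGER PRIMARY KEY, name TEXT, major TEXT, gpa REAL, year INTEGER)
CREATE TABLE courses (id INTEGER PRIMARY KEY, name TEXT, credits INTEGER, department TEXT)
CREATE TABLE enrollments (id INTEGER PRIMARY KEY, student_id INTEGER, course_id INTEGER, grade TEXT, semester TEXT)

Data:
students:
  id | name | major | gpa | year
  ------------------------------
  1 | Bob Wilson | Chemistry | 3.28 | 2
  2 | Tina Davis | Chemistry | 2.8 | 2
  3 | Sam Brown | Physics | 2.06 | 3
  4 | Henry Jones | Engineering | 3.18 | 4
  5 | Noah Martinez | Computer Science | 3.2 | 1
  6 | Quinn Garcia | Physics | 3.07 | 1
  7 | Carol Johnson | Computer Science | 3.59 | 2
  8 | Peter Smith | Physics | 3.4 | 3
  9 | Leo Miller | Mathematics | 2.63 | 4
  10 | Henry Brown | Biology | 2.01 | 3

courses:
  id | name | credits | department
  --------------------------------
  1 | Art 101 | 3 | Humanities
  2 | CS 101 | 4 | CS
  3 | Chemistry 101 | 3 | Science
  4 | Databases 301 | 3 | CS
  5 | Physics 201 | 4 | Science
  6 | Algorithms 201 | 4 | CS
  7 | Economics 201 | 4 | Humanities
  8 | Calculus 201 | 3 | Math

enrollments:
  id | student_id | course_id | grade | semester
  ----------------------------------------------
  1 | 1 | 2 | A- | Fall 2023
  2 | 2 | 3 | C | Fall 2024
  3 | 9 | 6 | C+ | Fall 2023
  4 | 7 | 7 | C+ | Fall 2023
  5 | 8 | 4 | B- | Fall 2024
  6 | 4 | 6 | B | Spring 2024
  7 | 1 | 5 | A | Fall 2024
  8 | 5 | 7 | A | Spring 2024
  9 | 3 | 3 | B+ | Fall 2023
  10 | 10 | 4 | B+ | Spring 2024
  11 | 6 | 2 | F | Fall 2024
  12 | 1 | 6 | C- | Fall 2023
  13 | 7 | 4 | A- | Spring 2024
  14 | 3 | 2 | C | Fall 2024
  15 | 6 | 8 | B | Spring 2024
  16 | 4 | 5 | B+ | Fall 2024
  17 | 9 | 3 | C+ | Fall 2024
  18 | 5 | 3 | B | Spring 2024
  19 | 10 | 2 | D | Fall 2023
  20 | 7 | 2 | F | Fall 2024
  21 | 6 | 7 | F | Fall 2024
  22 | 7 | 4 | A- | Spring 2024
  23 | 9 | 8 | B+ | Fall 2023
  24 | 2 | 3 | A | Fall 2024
SELECT SUM(credits) FROM courses WHERE department = 'Math'

Execution result:
3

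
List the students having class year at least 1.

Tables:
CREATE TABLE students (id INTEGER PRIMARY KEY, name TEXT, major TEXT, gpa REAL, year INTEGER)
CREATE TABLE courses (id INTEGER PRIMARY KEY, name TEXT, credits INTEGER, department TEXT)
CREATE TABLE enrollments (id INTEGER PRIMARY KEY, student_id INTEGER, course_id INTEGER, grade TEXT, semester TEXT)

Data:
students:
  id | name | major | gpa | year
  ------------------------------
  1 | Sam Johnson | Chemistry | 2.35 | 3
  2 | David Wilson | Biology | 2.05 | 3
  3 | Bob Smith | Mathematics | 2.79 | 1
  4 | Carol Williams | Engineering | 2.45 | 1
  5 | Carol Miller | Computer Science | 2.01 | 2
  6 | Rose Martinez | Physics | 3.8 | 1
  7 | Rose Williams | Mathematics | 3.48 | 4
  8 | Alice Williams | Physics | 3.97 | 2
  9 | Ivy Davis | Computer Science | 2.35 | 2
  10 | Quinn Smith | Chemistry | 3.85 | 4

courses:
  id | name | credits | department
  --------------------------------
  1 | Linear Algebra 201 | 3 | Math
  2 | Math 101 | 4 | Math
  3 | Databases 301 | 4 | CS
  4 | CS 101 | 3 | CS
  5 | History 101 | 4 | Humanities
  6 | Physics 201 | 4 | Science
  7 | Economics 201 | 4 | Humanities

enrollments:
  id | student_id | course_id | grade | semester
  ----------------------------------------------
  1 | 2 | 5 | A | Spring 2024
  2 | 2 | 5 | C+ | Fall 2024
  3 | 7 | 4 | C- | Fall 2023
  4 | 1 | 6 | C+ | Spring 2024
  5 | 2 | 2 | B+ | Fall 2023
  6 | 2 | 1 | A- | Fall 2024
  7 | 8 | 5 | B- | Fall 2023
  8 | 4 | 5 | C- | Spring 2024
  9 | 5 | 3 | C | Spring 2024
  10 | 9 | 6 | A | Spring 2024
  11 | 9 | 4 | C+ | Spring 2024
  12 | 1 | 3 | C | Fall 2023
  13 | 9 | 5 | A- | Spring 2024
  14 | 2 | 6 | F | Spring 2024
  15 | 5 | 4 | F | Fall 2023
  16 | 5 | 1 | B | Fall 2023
SELECT name, year FROM students WHERE year >= 1

Execution result:
name | year
Sam Johnson | 3
David Wilson | 3
Bob Smith | 1
Carol Williams | 1
Carol Miller | 2
Rose Martinez | 1
Rose Williams | 4
Alice Williams | 2
Ivy Davis | 2
Quinn Smith | 4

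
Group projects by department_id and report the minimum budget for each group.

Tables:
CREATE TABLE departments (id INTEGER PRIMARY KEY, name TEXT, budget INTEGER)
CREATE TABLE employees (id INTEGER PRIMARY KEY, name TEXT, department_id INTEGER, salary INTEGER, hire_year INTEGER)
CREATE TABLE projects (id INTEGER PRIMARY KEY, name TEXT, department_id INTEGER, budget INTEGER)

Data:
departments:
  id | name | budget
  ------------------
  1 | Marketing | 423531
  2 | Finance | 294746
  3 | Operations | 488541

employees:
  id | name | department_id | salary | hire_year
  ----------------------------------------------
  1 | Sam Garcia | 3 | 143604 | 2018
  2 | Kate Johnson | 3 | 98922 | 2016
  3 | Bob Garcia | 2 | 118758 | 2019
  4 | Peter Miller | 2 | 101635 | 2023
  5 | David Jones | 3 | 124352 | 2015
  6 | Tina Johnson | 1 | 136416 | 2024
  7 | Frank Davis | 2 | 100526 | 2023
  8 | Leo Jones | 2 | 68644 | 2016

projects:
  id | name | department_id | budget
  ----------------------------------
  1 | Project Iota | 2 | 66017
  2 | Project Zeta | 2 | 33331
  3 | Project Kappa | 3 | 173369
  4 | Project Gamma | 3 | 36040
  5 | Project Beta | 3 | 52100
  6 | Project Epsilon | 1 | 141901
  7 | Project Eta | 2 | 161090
SELECT department_id, MIN(budget) AS min_budget FROM projects GROUP BY department_id

Execution result:
department_id | min_budget
1 | 141901
2 | 33331
3 | 36040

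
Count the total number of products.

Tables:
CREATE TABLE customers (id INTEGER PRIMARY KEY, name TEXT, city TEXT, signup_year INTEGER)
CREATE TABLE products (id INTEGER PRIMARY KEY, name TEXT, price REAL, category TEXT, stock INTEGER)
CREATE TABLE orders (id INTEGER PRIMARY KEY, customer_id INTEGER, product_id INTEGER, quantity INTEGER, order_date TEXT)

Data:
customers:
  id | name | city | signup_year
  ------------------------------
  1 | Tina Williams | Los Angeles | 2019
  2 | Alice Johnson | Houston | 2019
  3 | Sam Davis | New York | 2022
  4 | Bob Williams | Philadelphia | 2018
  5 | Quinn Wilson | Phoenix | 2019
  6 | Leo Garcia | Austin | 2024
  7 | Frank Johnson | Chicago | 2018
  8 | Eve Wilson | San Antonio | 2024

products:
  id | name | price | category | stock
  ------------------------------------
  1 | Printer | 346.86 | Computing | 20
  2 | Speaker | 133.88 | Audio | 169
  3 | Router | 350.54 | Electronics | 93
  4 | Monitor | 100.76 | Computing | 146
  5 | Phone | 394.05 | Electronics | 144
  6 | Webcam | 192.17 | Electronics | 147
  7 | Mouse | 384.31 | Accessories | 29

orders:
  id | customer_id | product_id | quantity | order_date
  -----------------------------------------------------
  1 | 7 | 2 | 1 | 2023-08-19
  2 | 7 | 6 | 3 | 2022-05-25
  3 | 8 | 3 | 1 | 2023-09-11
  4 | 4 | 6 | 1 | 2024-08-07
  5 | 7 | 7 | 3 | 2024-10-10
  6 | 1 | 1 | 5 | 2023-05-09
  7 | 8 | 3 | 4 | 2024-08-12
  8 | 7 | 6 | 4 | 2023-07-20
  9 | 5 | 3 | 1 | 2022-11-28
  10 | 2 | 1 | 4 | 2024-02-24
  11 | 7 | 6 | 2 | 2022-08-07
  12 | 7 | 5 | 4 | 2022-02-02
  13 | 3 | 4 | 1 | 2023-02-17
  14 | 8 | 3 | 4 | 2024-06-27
SELECT COUNT(*) FROM products

Execution result:
7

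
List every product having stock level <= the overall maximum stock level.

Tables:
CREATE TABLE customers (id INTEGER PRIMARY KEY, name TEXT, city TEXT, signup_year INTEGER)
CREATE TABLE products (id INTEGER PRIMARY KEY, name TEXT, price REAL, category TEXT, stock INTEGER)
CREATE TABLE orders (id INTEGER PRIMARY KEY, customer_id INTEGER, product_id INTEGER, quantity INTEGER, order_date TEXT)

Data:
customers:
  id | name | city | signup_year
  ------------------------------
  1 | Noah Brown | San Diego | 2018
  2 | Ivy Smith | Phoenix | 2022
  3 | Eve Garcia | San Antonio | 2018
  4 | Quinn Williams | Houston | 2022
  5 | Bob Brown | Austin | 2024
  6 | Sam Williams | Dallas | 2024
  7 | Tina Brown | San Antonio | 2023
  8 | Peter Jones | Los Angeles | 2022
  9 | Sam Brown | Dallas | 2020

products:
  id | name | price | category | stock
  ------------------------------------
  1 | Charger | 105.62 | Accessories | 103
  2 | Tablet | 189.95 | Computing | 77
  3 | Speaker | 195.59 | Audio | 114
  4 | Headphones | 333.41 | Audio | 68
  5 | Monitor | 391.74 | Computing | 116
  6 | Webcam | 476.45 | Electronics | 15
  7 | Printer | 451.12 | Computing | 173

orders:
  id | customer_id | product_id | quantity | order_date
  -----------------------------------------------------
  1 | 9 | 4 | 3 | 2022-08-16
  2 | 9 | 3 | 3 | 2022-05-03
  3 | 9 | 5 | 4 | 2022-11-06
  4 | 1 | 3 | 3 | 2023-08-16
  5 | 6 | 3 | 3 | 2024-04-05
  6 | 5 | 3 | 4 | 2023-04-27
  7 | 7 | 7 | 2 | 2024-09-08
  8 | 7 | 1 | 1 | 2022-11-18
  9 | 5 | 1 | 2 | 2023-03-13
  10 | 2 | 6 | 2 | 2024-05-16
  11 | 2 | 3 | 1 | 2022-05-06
SELECT name, stock FROM products WHERE stock <= (SELECT MAX(stock) FROM products)

Execution result:
name | stock
Charger | 103
Tablet | 77
Speaker | 114
Headphones | 68
Monitor | 116
Webcam | 15
Printer | 173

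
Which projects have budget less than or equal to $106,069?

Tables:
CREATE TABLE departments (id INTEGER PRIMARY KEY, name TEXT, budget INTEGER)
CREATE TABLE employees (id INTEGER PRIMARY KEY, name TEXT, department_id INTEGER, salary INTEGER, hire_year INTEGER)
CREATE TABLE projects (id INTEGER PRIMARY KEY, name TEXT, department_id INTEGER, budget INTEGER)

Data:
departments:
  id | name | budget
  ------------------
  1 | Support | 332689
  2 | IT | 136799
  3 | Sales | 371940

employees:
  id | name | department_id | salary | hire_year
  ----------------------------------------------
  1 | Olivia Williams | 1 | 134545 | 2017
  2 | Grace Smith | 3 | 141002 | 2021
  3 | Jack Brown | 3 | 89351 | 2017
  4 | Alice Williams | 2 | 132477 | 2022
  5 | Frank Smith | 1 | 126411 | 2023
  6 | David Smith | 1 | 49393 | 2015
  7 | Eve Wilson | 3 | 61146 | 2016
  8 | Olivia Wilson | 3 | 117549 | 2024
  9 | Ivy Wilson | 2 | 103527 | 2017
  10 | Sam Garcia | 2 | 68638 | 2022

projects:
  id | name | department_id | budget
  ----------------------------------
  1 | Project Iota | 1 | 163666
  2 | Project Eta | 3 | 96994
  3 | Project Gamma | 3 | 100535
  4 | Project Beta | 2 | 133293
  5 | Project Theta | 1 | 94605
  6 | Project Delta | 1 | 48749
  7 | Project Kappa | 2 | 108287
SELECT name, budget FROM projects WHERE budget <= 106069

Execution result:
name | budget
Project Eta | 96994
Project Gamma | 100535
Project Theta | 94605
Project Delta | 48749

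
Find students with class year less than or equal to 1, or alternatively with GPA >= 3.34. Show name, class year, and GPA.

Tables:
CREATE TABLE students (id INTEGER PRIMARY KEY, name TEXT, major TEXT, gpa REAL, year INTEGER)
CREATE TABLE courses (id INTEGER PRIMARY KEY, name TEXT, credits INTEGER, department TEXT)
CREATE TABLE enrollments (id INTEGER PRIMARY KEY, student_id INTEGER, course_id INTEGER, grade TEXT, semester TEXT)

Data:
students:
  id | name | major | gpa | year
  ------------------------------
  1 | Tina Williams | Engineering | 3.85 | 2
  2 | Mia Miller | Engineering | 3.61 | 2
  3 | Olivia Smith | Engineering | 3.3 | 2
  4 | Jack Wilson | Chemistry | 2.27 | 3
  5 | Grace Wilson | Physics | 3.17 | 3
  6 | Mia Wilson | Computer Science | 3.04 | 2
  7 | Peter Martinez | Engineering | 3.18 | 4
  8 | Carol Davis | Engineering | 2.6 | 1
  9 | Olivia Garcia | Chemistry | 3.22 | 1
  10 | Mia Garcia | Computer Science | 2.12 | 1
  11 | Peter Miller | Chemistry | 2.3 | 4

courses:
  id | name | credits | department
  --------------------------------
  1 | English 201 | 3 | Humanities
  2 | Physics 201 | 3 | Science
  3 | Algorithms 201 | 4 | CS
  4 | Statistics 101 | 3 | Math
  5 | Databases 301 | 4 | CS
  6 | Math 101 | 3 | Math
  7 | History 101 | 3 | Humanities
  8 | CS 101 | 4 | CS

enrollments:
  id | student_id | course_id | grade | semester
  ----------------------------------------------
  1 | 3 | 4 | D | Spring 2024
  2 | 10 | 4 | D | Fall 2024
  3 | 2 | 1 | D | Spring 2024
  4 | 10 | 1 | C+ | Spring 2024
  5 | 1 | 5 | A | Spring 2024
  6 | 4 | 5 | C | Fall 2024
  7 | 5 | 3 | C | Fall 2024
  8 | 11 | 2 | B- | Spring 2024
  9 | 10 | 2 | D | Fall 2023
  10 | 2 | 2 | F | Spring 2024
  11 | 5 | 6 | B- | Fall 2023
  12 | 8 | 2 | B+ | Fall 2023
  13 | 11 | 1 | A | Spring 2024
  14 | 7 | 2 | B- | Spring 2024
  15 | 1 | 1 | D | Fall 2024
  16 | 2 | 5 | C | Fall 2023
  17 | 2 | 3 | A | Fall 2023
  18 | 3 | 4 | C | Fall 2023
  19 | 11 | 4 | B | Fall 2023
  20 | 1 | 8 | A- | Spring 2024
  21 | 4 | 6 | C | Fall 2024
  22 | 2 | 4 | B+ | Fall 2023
SELECT name, year, gpa FROM students WHERE year <= 1 OR gpa >= 3.34

Execution result:
name | year | gpa
Tina Williams | 2 | 3.85
Mia Miller | 2 | 3.61
Carol Davis | 1 | 2.60
Olivia Garcia | 1 | 3.22
Mia Garcia | 1 | 2.12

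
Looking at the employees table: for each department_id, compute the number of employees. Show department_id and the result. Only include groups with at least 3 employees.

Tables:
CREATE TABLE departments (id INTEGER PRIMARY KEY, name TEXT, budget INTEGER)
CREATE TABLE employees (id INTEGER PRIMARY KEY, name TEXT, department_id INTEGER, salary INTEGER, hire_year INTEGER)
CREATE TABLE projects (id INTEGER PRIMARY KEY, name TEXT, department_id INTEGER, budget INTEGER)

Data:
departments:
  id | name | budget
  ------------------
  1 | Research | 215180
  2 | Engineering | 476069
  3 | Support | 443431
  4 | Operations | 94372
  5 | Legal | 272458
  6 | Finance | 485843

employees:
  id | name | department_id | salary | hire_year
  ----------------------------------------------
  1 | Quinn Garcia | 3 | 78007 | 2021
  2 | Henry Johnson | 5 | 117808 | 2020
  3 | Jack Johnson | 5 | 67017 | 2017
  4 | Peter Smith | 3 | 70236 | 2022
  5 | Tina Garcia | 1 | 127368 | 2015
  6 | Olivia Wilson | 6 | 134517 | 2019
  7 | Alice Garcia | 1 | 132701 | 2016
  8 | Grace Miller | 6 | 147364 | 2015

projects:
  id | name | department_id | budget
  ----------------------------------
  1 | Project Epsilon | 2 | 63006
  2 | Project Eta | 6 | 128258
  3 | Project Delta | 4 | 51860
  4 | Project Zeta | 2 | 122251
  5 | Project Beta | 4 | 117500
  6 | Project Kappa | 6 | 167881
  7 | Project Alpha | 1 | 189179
SELECT department_id, COUNT(*) AS n FROM employees GROUP BY department_id HAVING COUNT(*) >= 3

Execution result:
(no rows)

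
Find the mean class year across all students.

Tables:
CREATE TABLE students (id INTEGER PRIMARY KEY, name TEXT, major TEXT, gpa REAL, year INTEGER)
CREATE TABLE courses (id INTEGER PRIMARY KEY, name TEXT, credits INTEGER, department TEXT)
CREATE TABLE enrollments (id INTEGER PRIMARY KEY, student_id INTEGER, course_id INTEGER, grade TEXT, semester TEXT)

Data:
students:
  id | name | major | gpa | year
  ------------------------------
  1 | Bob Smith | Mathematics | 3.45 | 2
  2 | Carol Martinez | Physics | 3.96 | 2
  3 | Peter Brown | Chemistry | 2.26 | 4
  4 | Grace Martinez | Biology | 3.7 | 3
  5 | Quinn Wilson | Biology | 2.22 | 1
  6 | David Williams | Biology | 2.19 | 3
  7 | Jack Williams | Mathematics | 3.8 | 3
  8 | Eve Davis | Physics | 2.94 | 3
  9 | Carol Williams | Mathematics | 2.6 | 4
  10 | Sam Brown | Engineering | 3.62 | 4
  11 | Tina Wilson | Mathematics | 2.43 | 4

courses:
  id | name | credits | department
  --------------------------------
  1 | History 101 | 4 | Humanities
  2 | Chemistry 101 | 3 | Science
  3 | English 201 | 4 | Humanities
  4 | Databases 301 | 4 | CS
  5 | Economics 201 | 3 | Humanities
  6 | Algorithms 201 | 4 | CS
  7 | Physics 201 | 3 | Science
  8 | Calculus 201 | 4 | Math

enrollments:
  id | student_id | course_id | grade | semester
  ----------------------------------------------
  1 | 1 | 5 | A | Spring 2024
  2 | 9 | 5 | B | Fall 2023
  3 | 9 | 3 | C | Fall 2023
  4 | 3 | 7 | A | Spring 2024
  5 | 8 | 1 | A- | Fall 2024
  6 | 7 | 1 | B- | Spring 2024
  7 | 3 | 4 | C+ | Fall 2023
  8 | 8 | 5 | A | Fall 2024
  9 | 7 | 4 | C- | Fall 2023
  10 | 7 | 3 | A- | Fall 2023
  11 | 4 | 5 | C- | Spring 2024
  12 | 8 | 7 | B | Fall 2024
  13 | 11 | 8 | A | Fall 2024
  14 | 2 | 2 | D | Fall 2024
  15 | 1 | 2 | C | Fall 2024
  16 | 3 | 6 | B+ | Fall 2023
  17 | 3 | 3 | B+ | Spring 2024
SELECT AVG(year) FROM students

Execution result:
3.00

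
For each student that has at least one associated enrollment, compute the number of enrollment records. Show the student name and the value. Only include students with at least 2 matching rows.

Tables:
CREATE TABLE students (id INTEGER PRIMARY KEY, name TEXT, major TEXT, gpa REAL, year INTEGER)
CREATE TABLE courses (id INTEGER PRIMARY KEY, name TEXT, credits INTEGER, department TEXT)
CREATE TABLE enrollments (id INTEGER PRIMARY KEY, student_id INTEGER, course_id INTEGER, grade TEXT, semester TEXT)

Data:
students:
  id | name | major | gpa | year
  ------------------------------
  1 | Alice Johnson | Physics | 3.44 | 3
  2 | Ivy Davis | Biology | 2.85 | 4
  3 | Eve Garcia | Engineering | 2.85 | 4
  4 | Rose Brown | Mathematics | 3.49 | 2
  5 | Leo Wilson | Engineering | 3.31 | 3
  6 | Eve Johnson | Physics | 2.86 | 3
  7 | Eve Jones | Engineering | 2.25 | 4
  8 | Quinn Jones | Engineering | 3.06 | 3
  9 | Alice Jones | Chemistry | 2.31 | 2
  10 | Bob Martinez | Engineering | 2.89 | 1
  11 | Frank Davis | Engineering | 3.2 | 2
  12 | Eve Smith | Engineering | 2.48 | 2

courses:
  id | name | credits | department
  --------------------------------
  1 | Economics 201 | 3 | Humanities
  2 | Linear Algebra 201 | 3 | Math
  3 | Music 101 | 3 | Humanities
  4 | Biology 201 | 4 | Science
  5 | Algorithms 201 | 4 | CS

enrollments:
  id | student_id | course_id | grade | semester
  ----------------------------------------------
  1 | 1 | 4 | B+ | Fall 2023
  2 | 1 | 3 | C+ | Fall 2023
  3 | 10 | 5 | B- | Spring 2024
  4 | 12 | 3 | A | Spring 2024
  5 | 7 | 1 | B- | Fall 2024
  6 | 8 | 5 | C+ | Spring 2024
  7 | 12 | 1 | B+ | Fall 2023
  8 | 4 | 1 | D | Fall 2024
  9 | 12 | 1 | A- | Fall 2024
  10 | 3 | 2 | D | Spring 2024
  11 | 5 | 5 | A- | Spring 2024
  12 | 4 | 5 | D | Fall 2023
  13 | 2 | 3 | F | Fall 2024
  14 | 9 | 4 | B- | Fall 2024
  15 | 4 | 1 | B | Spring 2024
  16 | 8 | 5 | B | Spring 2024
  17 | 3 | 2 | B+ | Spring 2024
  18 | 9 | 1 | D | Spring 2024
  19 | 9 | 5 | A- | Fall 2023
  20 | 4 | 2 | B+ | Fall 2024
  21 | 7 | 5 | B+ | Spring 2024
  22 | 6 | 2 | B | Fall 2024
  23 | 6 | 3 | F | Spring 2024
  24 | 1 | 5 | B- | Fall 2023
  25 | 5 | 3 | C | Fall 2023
SELECT p.name, COUNT(*) AS n FROM enrollments c JOIN students p ON c.student_id = p.id GROUP BY p.id, p.name HAVING COUNT(*) >= 2

Execution result:
name | n
Alice Johnson | 3
Eve Garcia | 2
Rose Brown | 4
Leo Wilson | 2
Eve Johnson | 2
Eve Jones | 2
Quinn Jones | 2
Alice Jones | 3
Eve Smith | 3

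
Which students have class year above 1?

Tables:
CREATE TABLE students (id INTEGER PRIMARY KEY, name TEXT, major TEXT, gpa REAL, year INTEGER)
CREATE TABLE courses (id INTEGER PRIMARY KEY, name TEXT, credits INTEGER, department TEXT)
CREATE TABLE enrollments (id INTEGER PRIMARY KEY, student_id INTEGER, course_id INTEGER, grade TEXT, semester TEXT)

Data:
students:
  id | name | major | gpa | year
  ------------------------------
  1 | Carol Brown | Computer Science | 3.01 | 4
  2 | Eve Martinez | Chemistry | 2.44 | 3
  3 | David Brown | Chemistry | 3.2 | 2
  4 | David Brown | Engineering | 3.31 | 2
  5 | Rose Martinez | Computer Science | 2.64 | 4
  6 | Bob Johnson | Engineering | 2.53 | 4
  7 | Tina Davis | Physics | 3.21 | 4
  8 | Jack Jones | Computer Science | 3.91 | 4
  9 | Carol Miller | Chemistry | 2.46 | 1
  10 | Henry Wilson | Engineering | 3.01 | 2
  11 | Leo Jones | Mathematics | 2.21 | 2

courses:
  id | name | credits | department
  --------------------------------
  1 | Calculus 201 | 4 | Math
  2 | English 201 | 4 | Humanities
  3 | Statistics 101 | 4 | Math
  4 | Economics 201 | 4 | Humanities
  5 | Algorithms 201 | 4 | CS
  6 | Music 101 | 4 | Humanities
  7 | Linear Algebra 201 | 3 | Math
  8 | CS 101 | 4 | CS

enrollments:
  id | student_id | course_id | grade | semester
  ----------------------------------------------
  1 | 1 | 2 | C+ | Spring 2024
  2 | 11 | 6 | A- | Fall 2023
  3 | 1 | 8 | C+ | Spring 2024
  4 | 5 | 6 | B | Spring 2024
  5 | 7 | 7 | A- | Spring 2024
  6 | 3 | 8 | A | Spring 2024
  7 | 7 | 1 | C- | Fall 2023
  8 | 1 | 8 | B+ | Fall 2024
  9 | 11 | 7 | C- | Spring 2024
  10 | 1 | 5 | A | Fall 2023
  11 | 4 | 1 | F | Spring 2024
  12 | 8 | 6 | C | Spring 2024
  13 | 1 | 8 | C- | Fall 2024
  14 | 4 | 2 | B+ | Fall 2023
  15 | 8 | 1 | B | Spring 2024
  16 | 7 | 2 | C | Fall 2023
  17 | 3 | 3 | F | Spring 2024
SELECT name, year FROM students WHERE year > 1

Execution result:
name | year
Carol Brown | 4
Eve Martinez | 3
David Brown | 2
David Brown | 2
Rose Martinez | 4
Bob Johnson | 4
Tina Davis | 4
Jack Jones | 4
Henry Wilson | 2
Leo Jones | 2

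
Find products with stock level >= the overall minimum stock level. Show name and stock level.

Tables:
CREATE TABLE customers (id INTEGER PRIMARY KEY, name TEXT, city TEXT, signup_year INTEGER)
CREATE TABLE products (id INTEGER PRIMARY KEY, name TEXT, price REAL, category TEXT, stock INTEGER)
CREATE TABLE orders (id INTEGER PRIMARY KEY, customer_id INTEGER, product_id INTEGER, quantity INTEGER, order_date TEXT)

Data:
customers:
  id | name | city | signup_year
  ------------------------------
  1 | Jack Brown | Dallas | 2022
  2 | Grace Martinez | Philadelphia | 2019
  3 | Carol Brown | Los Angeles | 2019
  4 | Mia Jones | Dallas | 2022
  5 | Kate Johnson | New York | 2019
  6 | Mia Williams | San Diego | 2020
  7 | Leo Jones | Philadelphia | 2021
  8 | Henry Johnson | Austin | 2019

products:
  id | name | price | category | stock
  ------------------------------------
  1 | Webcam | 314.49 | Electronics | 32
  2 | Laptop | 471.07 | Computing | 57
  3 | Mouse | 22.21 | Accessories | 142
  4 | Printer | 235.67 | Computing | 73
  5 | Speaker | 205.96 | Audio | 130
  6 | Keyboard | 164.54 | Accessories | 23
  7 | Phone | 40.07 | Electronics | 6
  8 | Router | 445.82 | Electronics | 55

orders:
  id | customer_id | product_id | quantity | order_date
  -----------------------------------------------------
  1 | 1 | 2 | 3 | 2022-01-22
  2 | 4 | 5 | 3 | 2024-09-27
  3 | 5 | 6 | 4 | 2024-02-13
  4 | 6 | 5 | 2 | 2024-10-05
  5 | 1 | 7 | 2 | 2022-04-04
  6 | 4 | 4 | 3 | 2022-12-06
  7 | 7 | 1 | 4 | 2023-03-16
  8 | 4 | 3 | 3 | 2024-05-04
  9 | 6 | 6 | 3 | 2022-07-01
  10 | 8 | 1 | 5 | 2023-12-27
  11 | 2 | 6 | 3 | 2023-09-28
SELECT name, stock FROM products WHERE stock >= (SELECT MIN(stock) FROM products)

Execution result:
name | stock
Webcam | 32
Laptop | 57
Mouse | 142
Printer | 73
Speaker | 130
Keyboard | 23
Phone | 6
Router | 55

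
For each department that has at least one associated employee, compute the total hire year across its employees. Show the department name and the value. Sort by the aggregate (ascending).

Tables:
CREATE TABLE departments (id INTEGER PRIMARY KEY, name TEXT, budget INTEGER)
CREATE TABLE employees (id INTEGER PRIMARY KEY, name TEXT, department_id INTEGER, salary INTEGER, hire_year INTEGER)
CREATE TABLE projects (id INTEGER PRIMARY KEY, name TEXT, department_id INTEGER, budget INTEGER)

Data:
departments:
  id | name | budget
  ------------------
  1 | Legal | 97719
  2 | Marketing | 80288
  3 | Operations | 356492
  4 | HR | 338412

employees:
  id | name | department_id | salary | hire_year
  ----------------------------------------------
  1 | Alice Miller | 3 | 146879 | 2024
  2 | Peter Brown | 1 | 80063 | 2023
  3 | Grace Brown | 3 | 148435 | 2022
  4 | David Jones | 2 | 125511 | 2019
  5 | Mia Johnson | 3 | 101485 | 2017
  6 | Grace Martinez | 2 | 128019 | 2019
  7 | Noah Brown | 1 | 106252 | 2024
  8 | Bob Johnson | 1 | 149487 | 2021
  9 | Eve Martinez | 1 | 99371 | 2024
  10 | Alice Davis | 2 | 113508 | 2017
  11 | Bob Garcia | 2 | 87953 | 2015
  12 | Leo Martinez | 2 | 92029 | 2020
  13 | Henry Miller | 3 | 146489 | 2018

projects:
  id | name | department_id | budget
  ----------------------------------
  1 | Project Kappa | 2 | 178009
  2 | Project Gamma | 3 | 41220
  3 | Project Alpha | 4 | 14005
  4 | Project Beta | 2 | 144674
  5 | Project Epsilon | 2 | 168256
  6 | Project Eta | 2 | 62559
SELECT p.name, SUM(c.hire_year) AS sum_hire_year FROM employees c JOIN departments p ON c.department_id = p.id GROUP BY p.id, p.name ORDER BY sum_hire_year ASC

Execution result:
name | sum_hire_year
Operations | 8081
Legal | 8092
Marketing | 10090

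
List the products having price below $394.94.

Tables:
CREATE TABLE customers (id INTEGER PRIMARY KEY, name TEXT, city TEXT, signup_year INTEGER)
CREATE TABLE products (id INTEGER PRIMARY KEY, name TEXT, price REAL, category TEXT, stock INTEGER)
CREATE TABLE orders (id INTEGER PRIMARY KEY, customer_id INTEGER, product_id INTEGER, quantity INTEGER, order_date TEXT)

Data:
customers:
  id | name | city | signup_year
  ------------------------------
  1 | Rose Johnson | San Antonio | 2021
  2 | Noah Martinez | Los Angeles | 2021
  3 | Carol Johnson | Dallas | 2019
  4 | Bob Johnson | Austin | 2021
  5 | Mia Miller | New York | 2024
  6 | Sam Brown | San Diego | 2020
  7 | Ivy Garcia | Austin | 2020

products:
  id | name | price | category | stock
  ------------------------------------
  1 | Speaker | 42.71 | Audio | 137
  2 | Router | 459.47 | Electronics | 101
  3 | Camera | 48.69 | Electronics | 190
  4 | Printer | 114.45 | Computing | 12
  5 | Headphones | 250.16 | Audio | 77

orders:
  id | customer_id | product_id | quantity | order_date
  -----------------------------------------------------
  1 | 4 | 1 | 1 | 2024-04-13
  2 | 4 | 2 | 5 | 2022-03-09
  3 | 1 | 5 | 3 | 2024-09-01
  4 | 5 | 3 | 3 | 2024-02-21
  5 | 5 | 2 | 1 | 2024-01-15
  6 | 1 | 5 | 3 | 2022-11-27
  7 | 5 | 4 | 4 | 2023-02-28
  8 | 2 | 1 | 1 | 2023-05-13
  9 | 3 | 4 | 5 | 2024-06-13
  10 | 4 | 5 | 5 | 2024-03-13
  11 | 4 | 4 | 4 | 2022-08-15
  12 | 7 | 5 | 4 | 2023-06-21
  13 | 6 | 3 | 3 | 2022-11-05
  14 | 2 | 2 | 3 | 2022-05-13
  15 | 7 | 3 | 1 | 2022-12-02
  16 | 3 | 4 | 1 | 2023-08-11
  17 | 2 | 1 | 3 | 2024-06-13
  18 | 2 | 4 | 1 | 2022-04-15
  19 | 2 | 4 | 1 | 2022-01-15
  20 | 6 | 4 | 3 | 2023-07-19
SELECT name, price FROM products WHERE price < 394.94

Execution result:
name | price
Speaker | 42.71
Camera | 48.69
Printer | 114.45
Headphones | 250.16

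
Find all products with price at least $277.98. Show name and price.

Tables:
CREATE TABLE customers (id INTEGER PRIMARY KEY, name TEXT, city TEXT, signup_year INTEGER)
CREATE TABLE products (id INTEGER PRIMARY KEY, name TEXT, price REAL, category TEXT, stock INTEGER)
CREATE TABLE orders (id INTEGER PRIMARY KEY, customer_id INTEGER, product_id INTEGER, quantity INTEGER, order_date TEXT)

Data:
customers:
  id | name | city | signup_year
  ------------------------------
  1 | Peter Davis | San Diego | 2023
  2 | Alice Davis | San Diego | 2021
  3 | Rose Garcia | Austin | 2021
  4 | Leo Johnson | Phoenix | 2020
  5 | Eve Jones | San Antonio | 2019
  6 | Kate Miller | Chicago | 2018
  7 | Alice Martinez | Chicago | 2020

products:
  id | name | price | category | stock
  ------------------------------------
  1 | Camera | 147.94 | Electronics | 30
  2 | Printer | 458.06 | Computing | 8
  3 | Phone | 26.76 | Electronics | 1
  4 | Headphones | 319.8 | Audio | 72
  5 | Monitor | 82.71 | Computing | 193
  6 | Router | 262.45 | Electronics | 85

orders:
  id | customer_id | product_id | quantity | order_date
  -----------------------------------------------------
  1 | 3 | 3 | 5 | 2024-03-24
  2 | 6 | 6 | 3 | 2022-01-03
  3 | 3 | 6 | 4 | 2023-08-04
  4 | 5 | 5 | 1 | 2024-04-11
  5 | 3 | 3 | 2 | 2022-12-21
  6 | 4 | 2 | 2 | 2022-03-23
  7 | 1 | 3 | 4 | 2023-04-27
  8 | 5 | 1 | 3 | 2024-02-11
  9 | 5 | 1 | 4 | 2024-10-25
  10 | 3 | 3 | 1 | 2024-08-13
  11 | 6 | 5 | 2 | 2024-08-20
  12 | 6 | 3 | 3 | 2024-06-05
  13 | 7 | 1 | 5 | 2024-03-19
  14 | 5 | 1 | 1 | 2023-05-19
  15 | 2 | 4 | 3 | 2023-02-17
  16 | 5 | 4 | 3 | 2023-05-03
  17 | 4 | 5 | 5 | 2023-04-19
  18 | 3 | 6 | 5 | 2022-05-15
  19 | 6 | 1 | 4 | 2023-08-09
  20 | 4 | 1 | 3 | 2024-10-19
SELECT name, price FROM products WHERE price >= 277.98

Execution result:
name | price
Printer | 458.06
Headphones | 319.80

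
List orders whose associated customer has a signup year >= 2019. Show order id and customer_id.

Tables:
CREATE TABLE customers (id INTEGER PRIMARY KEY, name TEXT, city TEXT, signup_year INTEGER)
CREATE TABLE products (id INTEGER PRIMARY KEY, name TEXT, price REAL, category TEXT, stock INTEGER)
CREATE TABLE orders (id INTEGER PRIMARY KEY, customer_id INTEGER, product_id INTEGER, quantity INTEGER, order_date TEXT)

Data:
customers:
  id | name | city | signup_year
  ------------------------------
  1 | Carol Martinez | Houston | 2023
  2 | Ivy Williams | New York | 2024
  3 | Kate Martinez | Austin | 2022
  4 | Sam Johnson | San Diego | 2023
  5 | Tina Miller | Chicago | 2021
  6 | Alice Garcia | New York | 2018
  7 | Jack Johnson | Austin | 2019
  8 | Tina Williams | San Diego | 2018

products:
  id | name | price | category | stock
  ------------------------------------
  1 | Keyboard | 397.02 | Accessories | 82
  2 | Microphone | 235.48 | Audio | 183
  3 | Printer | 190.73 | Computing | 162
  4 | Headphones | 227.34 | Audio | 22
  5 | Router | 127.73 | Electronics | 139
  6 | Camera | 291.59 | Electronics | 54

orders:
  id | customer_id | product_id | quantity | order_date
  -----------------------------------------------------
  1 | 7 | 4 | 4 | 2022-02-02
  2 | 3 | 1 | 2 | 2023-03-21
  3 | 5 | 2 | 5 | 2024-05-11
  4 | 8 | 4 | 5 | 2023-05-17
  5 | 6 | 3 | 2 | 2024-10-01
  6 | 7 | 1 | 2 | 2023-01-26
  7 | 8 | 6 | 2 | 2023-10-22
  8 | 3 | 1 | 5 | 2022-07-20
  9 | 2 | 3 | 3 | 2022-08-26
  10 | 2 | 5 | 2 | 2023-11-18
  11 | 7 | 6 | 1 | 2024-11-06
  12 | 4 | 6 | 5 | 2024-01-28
SELECT id, customer_id FROM orders WHERE customer_id IN (SELECT id FROM customers WHERE signup_year >= 2019)

Execution result:
id | customer_id
1 | 7
2 | 3
3 | 5
6 | 7
8 | 3
9 | 2
10 | 2
11 | 7
12 | 4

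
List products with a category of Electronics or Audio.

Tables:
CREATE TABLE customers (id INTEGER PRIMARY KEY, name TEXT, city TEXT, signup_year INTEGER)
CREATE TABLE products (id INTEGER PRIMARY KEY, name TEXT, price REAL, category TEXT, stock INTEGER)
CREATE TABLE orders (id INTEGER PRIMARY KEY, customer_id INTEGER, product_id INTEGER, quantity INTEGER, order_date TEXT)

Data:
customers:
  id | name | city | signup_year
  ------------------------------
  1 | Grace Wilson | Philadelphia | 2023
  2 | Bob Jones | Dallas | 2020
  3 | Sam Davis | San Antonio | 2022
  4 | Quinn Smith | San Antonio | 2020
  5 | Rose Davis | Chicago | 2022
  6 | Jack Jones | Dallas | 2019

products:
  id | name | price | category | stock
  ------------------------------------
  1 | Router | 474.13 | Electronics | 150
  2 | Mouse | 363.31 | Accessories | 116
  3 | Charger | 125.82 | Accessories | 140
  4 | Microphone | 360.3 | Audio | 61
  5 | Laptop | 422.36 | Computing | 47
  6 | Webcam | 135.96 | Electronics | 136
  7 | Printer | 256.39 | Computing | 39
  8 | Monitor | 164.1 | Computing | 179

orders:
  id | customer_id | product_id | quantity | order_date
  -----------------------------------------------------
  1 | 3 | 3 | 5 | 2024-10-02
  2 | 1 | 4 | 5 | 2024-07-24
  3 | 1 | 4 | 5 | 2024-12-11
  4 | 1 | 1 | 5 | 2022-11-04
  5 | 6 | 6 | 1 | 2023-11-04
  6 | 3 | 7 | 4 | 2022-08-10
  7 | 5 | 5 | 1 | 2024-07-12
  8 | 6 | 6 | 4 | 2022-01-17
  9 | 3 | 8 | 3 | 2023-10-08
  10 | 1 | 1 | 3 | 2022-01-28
SELECT name, category FROM products WHERE category IN ('Electronics', 'Audio')

Execution result:
name | category
Router | Electronics
Microphone | Audio
Webcam | Electronics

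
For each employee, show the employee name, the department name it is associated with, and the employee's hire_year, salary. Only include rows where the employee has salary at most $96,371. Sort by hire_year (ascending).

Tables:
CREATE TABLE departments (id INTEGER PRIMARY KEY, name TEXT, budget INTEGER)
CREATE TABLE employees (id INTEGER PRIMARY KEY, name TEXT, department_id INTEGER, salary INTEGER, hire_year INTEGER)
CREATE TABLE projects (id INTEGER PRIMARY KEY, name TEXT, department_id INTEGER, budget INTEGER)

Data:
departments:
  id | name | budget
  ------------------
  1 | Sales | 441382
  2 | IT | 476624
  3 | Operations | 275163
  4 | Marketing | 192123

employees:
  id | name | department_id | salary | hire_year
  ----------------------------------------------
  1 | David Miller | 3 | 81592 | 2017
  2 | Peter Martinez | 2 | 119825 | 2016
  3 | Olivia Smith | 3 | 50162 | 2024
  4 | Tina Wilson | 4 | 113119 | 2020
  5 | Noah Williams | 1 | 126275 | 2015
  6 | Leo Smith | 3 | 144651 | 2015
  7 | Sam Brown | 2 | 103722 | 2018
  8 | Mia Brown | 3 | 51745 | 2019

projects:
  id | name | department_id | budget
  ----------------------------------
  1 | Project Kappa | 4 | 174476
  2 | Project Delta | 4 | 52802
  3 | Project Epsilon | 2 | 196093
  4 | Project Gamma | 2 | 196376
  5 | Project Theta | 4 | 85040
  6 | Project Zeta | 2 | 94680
SELECT c.name, p.name AS department, c.hire_year, c.salary FROM employees c JOIN departments p ON c.department_id = p.id WHERE c.salary <= 96371 ORDER BY c.hire_year ASC

Execution result:
name | department | hire_year | salary
David Miller | Operations | 2017 | 81592
Mia Brown | Operations | 2019 | 51745
Olivia Smith | Operations | 2024 | 50162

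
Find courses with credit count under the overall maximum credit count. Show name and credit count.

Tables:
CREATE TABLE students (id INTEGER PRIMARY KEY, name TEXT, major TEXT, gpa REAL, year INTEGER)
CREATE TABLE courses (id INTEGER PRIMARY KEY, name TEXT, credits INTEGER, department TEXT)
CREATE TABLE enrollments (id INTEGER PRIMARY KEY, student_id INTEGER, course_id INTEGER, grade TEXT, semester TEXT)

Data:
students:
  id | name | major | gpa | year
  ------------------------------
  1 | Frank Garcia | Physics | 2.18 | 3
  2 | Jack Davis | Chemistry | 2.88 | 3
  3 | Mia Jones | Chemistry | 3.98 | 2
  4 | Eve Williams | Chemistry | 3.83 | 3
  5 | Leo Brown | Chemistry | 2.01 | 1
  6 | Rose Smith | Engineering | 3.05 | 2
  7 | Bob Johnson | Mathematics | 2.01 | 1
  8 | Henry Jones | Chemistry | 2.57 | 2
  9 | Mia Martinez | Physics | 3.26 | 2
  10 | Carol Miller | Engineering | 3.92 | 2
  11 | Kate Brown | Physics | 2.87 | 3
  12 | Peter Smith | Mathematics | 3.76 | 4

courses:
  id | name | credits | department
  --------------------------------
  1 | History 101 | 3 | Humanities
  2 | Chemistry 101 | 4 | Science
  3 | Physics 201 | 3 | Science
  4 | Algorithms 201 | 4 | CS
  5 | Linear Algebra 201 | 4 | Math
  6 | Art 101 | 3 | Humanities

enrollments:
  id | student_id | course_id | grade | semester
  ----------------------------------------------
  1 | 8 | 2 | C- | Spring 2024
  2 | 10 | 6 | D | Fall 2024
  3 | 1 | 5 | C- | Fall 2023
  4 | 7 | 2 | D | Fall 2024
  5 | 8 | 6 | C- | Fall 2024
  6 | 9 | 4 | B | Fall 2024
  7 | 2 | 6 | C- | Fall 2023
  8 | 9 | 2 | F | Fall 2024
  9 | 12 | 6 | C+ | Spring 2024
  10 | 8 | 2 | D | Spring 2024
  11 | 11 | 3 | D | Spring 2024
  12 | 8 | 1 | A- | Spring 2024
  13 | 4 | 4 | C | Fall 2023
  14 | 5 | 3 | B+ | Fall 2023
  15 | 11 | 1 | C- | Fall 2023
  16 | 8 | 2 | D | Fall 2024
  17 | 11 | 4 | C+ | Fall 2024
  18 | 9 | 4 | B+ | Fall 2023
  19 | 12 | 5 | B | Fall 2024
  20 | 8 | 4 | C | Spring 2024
SELECT name, credits FROM courses WHERE credits < (SELECT MAX(credits) FROM courses)

Execution result:
name | credits
History 101 | 3
Physics 201 | 3
Art 101 | 3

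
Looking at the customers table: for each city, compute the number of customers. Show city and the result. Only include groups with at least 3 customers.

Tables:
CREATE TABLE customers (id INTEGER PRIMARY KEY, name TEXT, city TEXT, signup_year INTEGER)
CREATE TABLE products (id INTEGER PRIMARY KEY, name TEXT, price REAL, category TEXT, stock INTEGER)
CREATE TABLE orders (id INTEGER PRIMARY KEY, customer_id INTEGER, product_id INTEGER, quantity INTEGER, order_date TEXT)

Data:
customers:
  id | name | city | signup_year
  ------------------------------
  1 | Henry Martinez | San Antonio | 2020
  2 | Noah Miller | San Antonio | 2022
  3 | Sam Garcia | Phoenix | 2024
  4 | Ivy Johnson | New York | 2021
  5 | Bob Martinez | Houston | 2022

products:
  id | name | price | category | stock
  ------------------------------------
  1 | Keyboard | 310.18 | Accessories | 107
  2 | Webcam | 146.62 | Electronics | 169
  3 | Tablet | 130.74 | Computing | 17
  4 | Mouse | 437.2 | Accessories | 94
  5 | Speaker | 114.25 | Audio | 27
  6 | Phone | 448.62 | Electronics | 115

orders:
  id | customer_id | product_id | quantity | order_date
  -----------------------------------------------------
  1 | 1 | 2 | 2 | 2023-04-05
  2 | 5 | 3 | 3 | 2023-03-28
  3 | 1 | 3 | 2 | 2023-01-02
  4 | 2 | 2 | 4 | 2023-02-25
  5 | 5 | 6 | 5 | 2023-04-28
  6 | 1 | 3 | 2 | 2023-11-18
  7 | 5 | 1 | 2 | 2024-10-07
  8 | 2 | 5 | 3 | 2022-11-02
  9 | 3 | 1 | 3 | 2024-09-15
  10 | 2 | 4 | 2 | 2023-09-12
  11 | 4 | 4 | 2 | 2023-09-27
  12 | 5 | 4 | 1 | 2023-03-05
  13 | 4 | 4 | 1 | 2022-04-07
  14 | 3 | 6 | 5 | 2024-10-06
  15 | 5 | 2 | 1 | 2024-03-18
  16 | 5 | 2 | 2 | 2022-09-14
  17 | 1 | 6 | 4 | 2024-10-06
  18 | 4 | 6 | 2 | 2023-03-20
SELECT city, COUNT(*) AS n FROM customers GROUP BY city HAVING COUNT(*) >= 3

Execution result:
(no rows)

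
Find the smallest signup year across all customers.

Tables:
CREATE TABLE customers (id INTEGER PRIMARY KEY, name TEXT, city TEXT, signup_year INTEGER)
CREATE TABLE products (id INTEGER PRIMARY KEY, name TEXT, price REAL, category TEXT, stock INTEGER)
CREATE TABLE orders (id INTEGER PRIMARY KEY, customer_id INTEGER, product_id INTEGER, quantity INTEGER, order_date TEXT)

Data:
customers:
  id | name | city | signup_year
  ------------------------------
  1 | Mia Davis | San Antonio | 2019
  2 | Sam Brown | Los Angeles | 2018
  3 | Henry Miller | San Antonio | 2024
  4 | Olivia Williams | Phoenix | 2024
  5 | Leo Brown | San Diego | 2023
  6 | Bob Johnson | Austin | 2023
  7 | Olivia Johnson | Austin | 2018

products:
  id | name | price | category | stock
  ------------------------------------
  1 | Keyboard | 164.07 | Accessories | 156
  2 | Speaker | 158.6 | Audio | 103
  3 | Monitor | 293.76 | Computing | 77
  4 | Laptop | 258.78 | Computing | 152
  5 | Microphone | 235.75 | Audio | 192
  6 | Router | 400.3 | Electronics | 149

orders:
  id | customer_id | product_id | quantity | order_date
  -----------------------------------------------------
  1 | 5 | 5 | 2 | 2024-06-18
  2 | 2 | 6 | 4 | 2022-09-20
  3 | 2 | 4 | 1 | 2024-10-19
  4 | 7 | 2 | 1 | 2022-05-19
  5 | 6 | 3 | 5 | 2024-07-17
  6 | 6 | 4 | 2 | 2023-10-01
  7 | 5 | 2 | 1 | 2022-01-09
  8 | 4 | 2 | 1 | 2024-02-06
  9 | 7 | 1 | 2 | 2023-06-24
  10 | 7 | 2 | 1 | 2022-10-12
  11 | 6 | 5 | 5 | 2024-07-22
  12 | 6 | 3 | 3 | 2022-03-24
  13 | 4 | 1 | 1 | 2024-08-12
SELECT MIN(signup_year) FROM customers

Execution result:
2018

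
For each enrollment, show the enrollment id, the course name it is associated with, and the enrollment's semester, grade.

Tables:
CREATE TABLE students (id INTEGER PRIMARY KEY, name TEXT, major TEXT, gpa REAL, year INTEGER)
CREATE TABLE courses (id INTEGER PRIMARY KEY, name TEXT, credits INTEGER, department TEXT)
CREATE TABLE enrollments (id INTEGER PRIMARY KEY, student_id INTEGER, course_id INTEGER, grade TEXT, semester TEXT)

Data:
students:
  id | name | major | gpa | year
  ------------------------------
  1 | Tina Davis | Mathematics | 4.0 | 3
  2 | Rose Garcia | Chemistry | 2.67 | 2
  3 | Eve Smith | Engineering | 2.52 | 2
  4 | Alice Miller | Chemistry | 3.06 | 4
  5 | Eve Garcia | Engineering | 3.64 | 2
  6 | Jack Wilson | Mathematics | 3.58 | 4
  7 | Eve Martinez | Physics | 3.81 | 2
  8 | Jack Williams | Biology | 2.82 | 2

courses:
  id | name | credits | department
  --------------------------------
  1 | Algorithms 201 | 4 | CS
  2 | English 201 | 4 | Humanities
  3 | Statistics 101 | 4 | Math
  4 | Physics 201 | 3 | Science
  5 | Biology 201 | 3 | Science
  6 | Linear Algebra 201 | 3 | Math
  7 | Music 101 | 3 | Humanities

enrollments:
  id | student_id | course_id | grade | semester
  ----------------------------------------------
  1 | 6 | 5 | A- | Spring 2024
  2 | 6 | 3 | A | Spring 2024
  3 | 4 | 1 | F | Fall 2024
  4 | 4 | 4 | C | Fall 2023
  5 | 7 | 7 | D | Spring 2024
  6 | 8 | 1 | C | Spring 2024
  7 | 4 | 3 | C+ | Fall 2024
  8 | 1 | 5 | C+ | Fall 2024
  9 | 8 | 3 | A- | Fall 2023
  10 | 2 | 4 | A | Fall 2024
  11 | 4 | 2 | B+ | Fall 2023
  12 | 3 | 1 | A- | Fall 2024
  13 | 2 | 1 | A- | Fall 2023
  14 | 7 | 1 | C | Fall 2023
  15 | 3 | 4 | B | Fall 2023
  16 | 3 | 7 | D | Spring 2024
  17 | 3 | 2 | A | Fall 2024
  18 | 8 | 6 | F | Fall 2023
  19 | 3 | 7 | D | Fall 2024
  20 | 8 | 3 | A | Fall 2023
SELECT c.id, p.name AS course, c.semester, c.grade FROM enrollments c JOIN courses p ON c.course_id = p.id

Execution result:
id | course | semester | grade
1 | Biology 201 | Spring 2024 | A-
2 | Statistics 101 | Spring 2024 | A
3 | Algorithms 201 | Fall 2024 | F
4 | Physics 201 | Fall 2023 | C
5 | Music 101 | Spring 2024 | D
6 | Algorithms 201 | Spring 2024 | C
7 | Statistics 101 | Fall 2024 | C+
8 | Biology 201 | Fall 2024 | C+
9 | Statistics 101 | Fall 2023 | A-
10 | Physics 201 | Fall 2024 | A
11 | English 201 | Fall 2023 | B+
12 | Algorithms 201 | Fall 2024 | A-
13 | Algorithms 201 | Fall 2023 | A-
14 | Algorithms 201 | Fall 2023 | C
15 | Physics 201 | Fall 2023 | B
16 | Music 101 | Spring 2024 | D
17 | English 201 | Fall 2024 | A
18 | Linear Algebra 201 | Fall 2023 | F
19 | Music 101 | Fall 2024 | D
20 | Statistics 101 | Fall 2023 | A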